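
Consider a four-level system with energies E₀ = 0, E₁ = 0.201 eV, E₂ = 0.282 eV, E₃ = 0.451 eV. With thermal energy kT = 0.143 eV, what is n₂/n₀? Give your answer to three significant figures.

0.139

n₂/n₀ = exp[−(E₂−E₀)/kT] = exp(−(0.282 eV)/(0.143 eV)) = exp(-1.9720) = 0.139.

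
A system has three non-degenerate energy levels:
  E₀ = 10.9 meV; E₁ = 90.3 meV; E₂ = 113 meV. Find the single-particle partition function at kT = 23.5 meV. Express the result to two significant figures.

Z = 0.66

Eᵢ/kT = 0.4638, 3.843, 4.809.
Z = Σ e^(−Eᵢ/kT) = e^(−0.4638) + e^(−3.843) + e^(−4.809) = 0.6289 + 0.02143 + 0.008156 = 0.6585.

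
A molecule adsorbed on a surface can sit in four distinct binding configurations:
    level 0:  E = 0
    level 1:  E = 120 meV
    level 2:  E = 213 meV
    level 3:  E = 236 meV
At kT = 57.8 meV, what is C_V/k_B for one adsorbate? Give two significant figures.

0.87

Eᵢ/kT = 0, 2.076, 3.685, 4.083.
Z = Σ e^(−Eᵢ/kT) = e^(−0) + e^(−2.076) + e^(−3.685) + e^(−4.083) = 1.000 + 0.1254 + 0.02510 + 0.01686 = 1.167.
⟨E⟩ = 20.89 meV, ⟨E²⟩ = 3328 meV².
C_V/k_B = (⟨E²⟩ − ⟨E⟩²)/(kT)² = (3328 − 436.4)/3341 = 0.87.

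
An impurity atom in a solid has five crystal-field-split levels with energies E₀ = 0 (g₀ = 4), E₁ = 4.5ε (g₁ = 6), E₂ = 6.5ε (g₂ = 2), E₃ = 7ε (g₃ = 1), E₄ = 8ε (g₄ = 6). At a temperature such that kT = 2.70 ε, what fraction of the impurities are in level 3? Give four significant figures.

Eᵢ/kT = 0, 1.66667, 2.40741, 2.59259, 2.96296.
Z = Σ gᵢe^(−Eᵢ/kT) = 4·e^(−0) + 6·e^(−1.66667) + 2·e^(−2.40741) + 1·e^(−2.59259) + 6·e^(−2.96296) = 4.00000 + 1.13325 + 0.180096 + 0.0748260 + 0.309995 = 5.69817.
P₃ = g₃ e^(−E₃/kT) / Z = 0.0748260/5.69817 = 0.01313.

0.01313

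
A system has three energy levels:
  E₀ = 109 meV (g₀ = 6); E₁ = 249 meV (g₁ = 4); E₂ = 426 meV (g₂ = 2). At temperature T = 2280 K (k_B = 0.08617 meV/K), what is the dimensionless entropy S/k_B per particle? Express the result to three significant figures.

k_BT = 0.08617 × 2280 K = 196.47 meV.
Eᵢ/kT = 0.55479, 1.2674, 2.1683.
Z = Σ gᵢe^(−Eᵢ/kT) = 6·e^(−0.55479) + 4·e^(−1.2674) + 2·e^(−2.1683) = 3.4452 + 1.1263 + 0.22874 = 4.8002.
⟨E⟩ = Σ EᵢPᵢ = 156.96 meV.
S/k_B = ln Z + ⟨E⟩/kT = ln(4.8002) + 156.96/196.47 = 1.5687 + 0.79890 = 2.37.

2.37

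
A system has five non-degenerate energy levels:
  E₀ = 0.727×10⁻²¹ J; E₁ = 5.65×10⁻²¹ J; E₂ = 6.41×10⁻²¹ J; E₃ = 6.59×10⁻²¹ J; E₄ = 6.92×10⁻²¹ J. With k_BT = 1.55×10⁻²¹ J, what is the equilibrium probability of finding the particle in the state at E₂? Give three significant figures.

Eᵢ/kT = 0.46903, 3.6452, 4.1355, 4.2516, 4.4645.
Z = Σ e^(−Eᵢ/kT) = e^(−0.46903) + e^(−3.6452) + e^(−4.1355) + e^(−4.2516) + e^(−4.4645) = 0.62561 + 0.026116 + 0.015995 + 0.014241 + 0.011510 = 0.69347.
P₂ = e^(−E₂/kT) / Z = 0.015995/0.69347 = 0.0231.

0.0231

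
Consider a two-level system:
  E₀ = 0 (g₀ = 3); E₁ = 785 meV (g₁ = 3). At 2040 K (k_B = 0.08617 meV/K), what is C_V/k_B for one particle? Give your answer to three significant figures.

k_BT = 0.08617 × 2040 K = 175.79 meV.
Eᵢ/kT = 0, 4.4656.
Z = Σ gᵢe^(−Eᵢ/kT) = 3·e^(−0) + 3·e^(−4.4656) = 3.0000 + 0.034493 = 3.0345.
⟨E⟩ = 8.9231 meV, ⟨E²⟩ = 7004.6 meV².
C_V/k_B = (⟨E²⟩ − ⟨E⟩²)/(kT)² = (7004.6 − 79.622)/30902 = 0.224.

0.224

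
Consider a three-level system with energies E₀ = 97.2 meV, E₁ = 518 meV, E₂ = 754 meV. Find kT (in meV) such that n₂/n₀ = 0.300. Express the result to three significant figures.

546 meV

n₂/n₀ = exp[−(E₂−E₀)/kT] = 0.300.
⇒ (E₂−E₀)/kT = ln(1/0.300) = ln(3.3333) = 1.2040.
kT = 656.8 meV / 1.2040 = 546 meV.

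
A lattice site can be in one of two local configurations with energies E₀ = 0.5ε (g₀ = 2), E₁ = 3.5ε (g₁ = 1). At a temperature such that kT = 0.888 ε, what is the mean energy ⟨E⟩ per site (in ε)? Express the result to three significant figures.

Eᵢ/kT = 0.56306, 3.9414.
Z = Σ gᵢe^(−Eᵢ/kT) = 2·e^(−0.56306) + 1·e^(−3.9414) = 1.1389 + 0.019421 = 1.1583.
⟨E⟩ = Σ Eᵢ gᵢe^(−Eᵢ/kT) / Z = (0.5·1.1389 + 3.5·0.019421) / 1.1583 = 0.550 ε.

0.550 ε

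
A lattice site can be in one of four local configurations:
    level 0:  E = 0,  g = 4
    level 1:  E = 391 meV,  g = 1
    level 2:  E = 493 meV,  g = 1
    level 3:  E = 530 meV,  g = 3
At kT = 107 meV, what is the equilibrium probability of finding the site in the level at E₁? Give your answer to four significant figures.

0.006380

Eᵢ/kT = 0, 3.65421, 4.60748, 4.95327.
Z = Σ gᵢe^(−Eᵢ/kT) = 4·e^(−0) + 1·e^(−3.65421) + 1·e^(−4.60748) + 3·e^(−4.95327) = 4.00000 + 0.0258819 + 0.00997693 + 0.0211809 = 4.05704.
P₁ = g₁ e^(−E₁/kT) / Z = 0.0258819/4.05704 = 0.006380.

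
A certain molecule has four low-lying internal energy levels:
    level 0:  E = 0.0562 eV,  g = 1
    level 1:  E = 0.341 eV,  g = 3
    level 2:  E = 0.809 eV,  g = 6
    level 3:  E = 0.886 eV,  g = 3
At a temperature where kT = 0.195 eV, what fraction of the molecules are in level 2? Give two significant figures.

Eᵢ/kT = 0.2882, 1.749, 4.149, 4.544.
Z = Σ gᵢe^(−Eᵢ/kT) = 1·e^(−0.2882) + 3·e^(−1.749) + 6·e^(−4.149) + 3·e^(−4.544) = 0.7496 + 0.5218 + 0.09468 + 0.03189 = 1.398.
P₂ = g₂ e^(−E₂/kT) / Z = 0.09468/1.398 = 0.068.

0.068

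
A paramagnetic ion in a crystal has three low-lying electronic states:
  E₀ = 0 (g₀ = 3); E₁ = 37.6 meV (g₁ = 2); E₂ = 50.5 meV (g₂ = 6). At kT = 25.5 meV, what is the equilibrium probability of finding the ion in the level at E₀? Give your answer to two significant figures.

0.70

Eᵢ/kT = 0, 1.475, 1.980.
Z = Σ gᵢe^(−Eᵢ/kT) = 3·e^(−0) + 2·e^(−1.475) + 6·e^(−1.980) = 3.000 + 0.4576 + 0.8284 = 4.286.
P₀ = g₀ e^(−E₀/kT) / Z = 3.000/4.286 = 0.70.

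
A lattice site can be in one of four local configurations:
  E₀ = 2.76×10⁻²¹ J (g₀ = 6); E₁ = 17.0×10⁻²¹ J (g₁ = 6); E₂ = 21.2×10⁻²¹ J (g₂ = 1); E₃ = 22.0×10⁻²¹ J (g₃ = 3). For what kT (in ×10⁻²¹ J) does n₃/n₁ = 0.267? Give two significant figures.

8.0 ×10⁻²¹ J

n₃/n₁ = (g₃/g₁) exp[−(E₃−E₁)/kT] = 0.267.
⇒ (E₃−E₁)/kT = ln((3/6)/0.267) = ln(1.873) = 0.6275.
kT = 5.0 ×10⁻²¹ J / 0.6275 = 8.0 ×10⁻²¹ J.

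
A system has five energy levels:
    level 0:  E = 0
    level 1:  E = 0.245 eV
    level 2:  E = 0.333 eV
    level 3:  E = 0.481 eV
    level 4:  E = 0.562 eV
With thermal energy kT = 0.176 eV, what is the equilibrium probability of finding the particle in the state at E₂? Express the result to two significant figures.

Eᵢ/kT = 0, 1.392, 1.892, 2.733, 3.193.
Z = Σ e^(−Eᵢ/kT) = e^(−0) + e^(−1.392) + e^(−1.892) + e^(−2.733) + e^(−3.193) = 1.000 + 0.2486 + 0.1508 + 0.06502 + 0.04105 = 1.505.
P₂ = e^(−E₂/kT) / Z = 0.1508/1.505 = 0.10.

0.10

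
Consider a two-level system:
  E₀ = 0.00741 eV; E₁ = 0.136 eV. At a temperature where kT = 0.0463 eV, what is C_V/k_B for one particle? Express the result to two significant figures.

Eᵢ/kT = 0.1600, 2.937.
Z = Σ e^(−Eᵢ/kT) = e^(−0.1600) + e^(−2.937) = 0.8521 + 0.05302 = 0.9051.
⟨E⟩ = 0.01494 eV, ⟨E²⟩ = 0.001135 eV².
C_V/k_B = (⟨E²⟩ − ⟨E⟩²)/(kT)² = (0.001135 − 0.0002232)/0.002144 = 0.43.

0.43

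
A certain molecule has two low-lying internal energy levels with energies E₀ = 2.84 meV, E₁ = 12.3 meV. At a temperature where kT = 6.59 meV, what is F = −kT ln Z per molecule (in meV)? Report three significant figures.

1.43 meV

Eᵢ/kT = 0.43096, 1.8665.
Z = Σ e^(−Eᵢ/kT) = e^(−0.43096) + e^(−1.8665) = 0.64988 + 0.15466 = 0.80454.
F = −kT ln Z = −6.59 × ln(0.80454) = −6.59 × -0.21748 = 1.43 meV.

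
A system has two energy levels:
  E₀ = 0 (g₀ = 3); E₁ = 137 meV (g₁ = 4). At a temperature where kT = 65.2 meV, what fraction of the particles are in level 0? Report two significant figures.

0.86

Eᵢ/kT = 0, 2.101.
Z = Σ gᵢe^(−Eᵢ/kT) = 3·e^(−0) + 4·e^(−2.101) = 3.000 + 0.4893 = 3.489.
P₀ = g₀ e^(−E₀/kT) / Z = 3.000/3.489 = 0.86.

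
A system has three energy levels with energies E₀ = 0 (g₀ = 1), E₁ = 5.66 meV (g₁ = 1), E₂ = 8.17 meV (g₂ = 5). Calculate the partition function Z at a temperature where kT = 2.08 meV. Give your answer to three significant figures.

Z = 1.16

Eᵢ/kT = 0, 2.7212, 3.9279.
Z = Σ gᵢe^(−Eᵢ/kT) = 1·e^(−0) + 1·e^(−2.7212) + 5·e^(−3.9279) = 1.0000 + 0.065796 + 0.098425 = 1.1642.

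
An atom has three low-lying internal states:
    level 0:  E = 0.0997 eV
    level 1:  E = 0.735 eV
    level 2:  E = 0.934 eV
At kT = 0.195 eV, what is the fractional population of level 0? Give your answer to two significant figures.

0.95

Eᵢ/kT = 0.5113, 3.769, 4.790.
Z = Σ e^(−Eᵢ/kT) = e^(−0.5113) + e^(−3.769) + e^(−4.790) = 0.5997 + 0.02308 + 0.008312 = 0.6311.
P₀ = e^(−E₀/kT) / Z = 0.5997/0.6311 = 0.95.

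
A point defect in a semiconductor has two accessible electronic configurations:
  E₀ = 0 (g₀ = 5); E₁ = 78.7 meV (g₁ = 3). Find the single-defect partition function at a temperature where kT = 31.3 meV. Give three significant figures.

Eᵢ/kT = 0, 2.5144.
Z = Σ gᵢe^(−Eᵢ/kT) = 5·e^(−0) + 3·e^(−2.5144) = 5.0000 + 0.24273 = 5.2427.

Z = 5.24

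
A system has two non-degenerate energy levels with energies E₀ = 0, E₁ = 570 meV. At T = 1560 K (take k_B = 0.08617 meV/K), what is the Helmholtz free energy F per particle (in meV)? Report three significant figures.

-1.92 meV

k_BT = 0.08617 × 1560 K = 134.43 meV.
Eᵢ/kT = 0, 4.2401.
Z = Σ e^(−Eᵢ/kT) = e^(−0) + e^(−4.2401) = 1.0000 + 0.014406 = 1.0144.
F = −kT ln Z = −134.43 × ln(1.0144) = −134.43 × 0.014297 = -1.92 meV.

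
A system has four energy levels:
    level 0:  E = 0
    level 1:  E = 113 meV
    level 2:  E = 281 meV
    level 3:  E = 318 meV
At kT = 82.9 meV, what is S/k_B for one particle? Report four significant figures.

0.6872

Eᵢ/kT = 0, 1.36309, 3.38963, 3.83595.
Z = Σ e^(−Eᵢ/kT) = e^(−0) + e^(−1.36309) + e^(−3.38963) + e^(−3.83595) = 1.00000 + 0.255869 + 0.0337212 + 0.0215808 = 1.31117.
⟨E⟩ = Σ EᵢPᵢ = 34.5123 meV.
S/k_B = ln Z + ⟨E⟩/kT = ln(1.31117) + 34.5123/82.9 = 0.270920 + 0.416312 = 0.6872.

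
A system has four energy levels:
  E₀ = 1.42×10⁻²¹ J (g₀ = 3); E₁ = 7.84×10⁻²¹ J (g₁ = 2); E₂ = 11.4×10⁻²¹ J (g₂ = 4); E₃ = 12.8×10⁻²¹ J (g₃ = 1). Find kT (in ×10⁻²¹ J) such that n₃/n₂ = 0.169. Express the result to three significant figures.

3.58 ×10⁻²¹ J

n₃/n₂ = (g₃/g₂) exp[−(E₃−E₂)/kT] = 0.169.
⇒ (E₃−E₂)/kT = ln((1/4)/0.169) = ln(1.4793) = 0.39157.
kT = 1.4 ×10⁻²¹ J / 0.39157 = 3.58 ×10⁻²¹ J.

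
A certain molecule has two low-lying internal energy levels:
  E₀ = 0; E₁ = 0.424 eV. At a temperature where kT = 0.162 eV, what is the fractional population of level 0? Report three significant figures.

0.932

Eᵢ/kT = 0, 2.6173.
Z = Σ e^(−Eᵢ/kT) = e^(−0) + e^(−2.6173) = 1.0000 + 0.073000 = 1.0730.
P₀ = e^(−E₀/kT) / Z = 1.0000/1.0730 = 0.932.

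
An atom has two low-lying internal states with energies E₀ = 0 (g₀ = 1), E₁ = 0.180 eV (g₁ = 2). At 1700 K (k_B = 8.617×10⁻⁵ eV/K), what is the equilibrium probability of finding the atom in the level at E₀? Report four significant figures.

k_BT = 8.617×10⁻⁵ × 1700 K = 0.146489 eV.
Eᵢ/kT = 0, 1.22876.
Z = Σ gᵢe^(−Eᵢ/kT) = 1·e^(−0) + 2·e^(−1.22876) = 1.00000 + 0.585310 = 1.58531.
P₀ = g₀ e^(−E₀/kT) / Z = 1.00000/1.58531 = 0.6308.

0.6308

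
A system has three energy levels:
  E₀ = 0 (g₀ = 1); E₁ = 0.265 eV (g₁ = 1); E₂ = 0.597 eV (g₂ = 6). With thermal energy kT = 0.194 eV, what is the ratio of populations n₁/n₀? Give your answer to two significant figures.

0.26

n₁/n₀ = (g₁/g₀) exp[−(E₁−E₀)/kT] = (1/1) × exp(−(0.265 eV)/(0.194 eV)) = (1/1) × exp(-1.366) = 0.26.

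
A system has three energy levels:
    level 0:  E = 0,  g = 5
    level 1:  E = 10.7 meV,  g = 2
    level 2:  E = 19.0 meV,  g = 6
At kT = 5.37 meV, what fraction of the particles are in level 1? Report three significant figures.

Eᵢ/kT = 0, 1.9926, 3.5382.
Z = Σ gᵢe^(−Eᵢ/kT) = 5·e^(−0) + 2·e^(−1.9926) + 6·e^(−3.5382) = 5.0000 + 0.27268 + 0.17439 = 5.4471.
P₁ = g₁ e^(−E₁/kT) / Z = 0.27268/5.4471 = 0.0501.

0.0501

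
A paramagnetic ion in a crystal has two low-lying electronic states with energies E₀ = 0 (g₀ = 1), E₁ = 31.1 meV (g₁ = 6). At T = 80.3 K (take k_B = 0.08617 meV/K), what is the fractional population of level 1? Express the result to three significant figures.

k_BT = 0.08617 × 80.3 K = 6.9195 meV.
Eᵢ/kT = 0, 4.4945.
Z = Σ gᵢe^(−Eᵢ/kT) = 1·e^(−0) + 6·e^(−4.4945) = 1.0000 + 0.067022 = 1.0670.
P₁ = g₁ e^(−E₁/kT) / Z = 0.067022/1.0670 = 0.0628.

0.0628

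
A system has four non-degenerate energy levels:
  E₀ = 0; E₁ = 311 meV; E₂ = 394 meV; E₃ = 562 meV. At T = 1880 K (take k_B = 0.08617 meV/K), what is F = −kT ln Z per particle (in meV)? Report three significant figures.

k_BT = 0.08617 × 1880 K = 162.00 meV.
Eᵢ/kT = 0, 1.9198, 2.4321, 3.4691.
Z = Σ e^(−Eᵢ/kT) = e^(−0) + e^(−1.9198) + e^(−2.4321) + e^(−3.4691) = 1.0000 + 0.14664 + 0.087852 + 0.031145 = 1.2656.
F = −kT ln Z = −162.00 × ln(1.2656) = −162.00 × 0.23555 = -38.2 meV.

-38.2 meV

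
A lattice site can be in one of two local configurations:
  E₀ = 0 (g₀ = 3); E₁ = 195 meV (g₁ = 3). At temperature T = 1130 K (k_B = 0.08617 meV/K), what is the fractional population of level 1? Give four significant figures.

k_BT = 0.08617 × 1130 K = 97.3721 meV.
Eᵢ/kT = 0, 2.00263.
Z = Σ gᵢe^(−Eᵢ/kT) = 3·e^(−0) + 3·e^(−2.00263) = 3.00000 + 0.404939 = 3.40494.
P₁ = g₁ e^(−E₁/kT) / Z = 0.404939/3.40494 = 0.1189.

0.1189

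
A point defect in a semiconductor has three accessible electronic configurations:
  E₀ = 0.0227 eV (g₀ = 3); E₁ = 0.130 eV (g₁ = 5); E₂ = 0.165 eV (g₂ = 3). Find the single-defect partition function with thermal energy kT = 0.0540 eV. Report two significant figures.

Eᵢ/kT = 0.4204, 2.407, 3.056.
Z = Σ gᵢe^(−Eᵢ/kT) = 3·e^(−0.4204) + 5·e^(−2.407) + 3·e^(−3.056) = 1.970 + 0.4504 + 0.1412 = 2.562.

Z = 2.6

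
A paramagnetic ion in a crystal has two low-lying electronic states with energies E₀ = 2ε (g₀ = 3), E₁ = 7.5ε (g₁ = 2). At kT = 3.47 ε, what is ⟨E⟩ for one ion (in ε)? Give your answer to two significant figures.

Eᵢ/kT = 0.5764, 2.161.
Z = Σ gᵢe^(−Eᵢ/kT) = 3·e^(−0.5764) + 2·e^(−2.161) = 1.686 + 0.2304 = 1.916.
⟨E⟩ = Σ Eᵢ gᵢe^(−Eᵢ/kT) / Z = (2·1.686 + 7.5·0.2304) / 1.916 = 2.7 ε.

2.7 ε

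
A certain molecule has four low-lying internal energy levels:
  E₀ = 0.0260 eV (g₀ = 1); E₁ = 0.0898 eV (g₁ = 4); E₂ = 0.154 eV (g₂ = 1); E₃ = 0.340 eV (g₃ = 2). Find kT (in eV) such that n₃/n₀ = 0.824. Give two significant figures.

0.35 eV

n₃/n₀ = (g₃/g₀) exp[−(E₃−E₀)/kT] = 0.824.
⇒ (E₃−E₀)/kT = ln((2/1)/0.824) = ln(2.427) = 0.8867.
kT = 0.3140 eV / 0.8867 = 0.35 eV.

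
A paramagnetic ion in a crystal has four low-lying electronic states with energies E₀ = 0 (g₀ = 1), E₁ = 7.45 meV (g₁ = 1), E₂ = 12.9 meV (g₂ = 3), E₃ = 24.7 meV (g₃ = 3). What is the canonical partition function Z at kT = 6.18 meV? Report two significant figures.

Eᵢ/kT = 0, 1.206, 2.087, 3.997.
Z = Σ gᵢe^(−Eᵢ/kT) = 1·e^(−0) + 1·e^(−1.206) + 3·e^(−2.087) + 3·e^(−3.997) = 1.000 + 0.2994 + 0.3722 + 0.05511 = 1.727.

Z = 1.7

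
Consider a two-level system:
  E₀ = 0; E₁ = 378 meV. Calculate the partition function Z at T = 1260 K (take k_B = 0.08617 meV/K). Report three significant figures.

k_BT = 0.08617 × 1260 K = 108.57 meV.
Eᵢ/kT = 0, 3.4816.
Z = Σ e^(−Eᵢ/kT) = e^(−0) + e^(−3.4816) = 1.0000 + 0.030758 = 1.0308.

Z = 1.03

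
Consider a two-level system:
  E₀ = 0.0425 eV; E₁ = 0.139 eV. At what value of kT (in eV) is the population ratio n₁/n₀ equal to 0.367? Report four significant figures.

n₁/n₀ = exp[−(E₁−E₀)/kT] = 0.367.
⇒ (E₁−E₀)/kT = ln(1/0.367) = ln(2.72480) = 1.00240.
kT = 0.0965 eV / 1.00240 = 0.09627 eV.

0.09627 eV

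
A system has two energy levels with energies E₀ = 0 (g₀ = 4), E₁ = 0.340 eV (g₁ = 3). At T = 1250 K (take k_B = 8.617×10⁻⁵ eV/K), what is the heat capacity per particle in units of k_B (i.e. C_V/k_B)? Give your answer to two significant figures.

k_BT = 8.617×10⁻⁵ × 1250 K = 0.1077 eV.
Eᵢ/kT = 0, 3.157.
Z = Σ gᵢe^(−Eᵢ/kT) = 4·e^(−0) + 3·e^(−3.157) = 4.000 + 0.1277 = 4.128.
⟨E⟩ = 0.01052 eV, ⟨E²⟩ = 0.003576 eV².
C_V/k_B = (⟨E²⟩ − ⟨E⟩²)/(kT)² = (0.003576 − 0.0001107)/0.01160 = 0.30.

0.30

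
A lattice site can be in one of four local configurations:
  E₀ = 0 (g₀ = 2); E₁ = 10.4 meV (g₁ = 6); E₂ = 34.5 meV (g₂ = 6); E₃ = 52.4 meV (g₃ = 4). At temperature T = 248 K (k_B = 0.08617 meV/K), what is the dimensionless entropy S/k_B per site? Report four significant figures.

2.610

k_BT = 0.08617 × 248 K = 21.3702 meV.
Eᵢ/kT = 0, 0.486659, 1.61440, 2.45201.
Z = Σ gᵢe^(−Eᵢ/kT) = 2·e^(−0) + 6·e^(−0.486659) + 6·e^(−1.61440) + 4·e^(−2.45201) = 2.00000 + 3.68806 + 1.19406 + 0.344481 = 7.22660.
⟨E⟩ = Σ EᵢPᵢ = 13.5059 meV.
S/k_B = ln Z + ⟨E⟩/kT = ln(7.22660) + 13.5059/21.3702 = 1.97777 + 0.631997 = 2.610.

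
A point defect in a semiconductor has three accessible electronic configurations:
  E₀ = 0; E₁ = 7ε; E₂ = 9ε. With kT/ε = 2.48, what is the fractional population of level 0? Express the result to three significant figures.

Eᵢ/kT = 0, 2.8226, 3.6290.
Z = Σ e^(−Eᵢ/kT) = e^(−0) + e^(−2.8226) + e^(−3.6290) = 1.0000 + 0.059451 + 0.026543 = 1.0860.
P₀ = e^(−E₀/kT) / Z = 1.0000/1.0860 = 0.921.

0.921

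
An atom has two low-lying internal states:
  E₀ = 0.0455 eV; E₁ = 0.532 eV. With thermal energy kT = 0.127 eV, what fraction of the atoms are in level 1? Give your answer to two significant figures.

Eᵢ/kT = 0.3583, 4.189.
Z = Σ e^(−Eᵢ/kT) = e^(−0.3583) + e^(−4.189) = 0.6989 + 0.01516 = 0.7141.
P₁ = e^(−E₁/kT) / Z = 0.01516/0.7141 = 0.021.

0.021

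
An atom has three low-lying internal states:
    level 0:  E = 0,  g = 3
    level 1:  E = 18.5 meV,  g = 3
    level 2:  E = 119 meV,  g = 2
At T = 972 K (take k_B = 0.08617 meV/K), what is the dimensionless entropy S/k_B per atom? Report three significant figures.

k_BT = 0.08617 × 972 K = 83.757 meV.
Eᵢ/kT = 0, 0.22088, 1.4208.
Z = Σ gᵢe^(−Eᵢ/kT) = 3·e^(−0) + 3·e^(−0.22088) + 2·e^(−1.4208) = 3.0000 + 2.4054 + 0.48304 = 5.8884.
⟨E⟩ = Σ EᵢPᵢ = 17.319 meV.
S/k_B = ln Z + ⟨E⟩/kT = ln(5.8884) + 17.319/83.757 = 1.7730 + 0.20678 = 1.98.

1.98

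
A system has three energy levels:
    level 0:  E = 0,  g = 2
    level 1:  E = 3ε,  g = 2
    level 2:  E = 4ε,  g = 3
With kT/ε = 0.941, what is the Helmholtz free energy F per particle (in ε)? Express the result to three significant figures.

-0.709 ε

Eᵢ/kT = 0, 3.1881, 4.2508.
Z = Σ gᵢe^(−Eᵢ/kT) = 2·e^(−0) + 2·e^(−3.1881) + 3·e^(−4.2508) = 2.0000 + 0.082500 + 0.042758 = 2.1253.
F = −kT ln Z = −0.941 × ln(2.1253) = −0.941 × 0.75391 = -0.709 ε.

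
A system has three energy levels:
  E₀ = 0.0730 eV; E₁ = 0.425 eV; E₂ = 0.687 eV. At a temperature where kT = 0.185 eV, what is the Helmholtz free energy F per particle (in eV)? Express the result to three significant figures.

0.0415 eV

Eᵢ/kT = 0.39459, 2.2973, 3.7135.
Z = Σ e^(−Eᵢ/kT) = e^(−0.39459) + e^(−2.2973) + e^(−3.7135) = 0.67396 + 0.10053 + 0.024392 = 0.79888.
F = −kT ln Z = −0.185 × ln(0.79888) = −0.185 × -0.22454 = 0.0415 eV.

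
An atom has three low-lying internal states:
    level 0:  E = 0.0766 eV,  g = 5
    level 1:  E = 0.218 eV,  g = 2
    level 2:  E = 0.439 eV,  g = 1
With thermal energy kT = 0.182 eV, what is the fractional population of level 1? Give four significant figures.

0.1519

Eᵢ/kT = 0.420879, 1.19780, 2.41209.
Z = Σ gᵢe^(−Eᵢ/kT) = 5·e^(−0.420879) + 2·e^(−1.19780) + 1·e^(−2.41209) = 3.28235 + 0.603715 + 0.0896278 = 3.97569.
P₁ = g₁ e^(−E₁/kT) / Z = 0.603715/3.97569 = 0.1519.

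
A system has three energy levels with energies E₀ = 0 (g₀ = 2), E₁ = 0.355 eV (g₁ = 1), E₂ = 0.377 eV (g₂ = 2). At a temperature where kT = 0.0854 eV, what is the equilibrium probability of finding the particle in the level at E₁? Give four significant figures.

0.007675

Eᵢ/kT = 0, 4.15691, 4.41452.
Z = Σ gᵢe^(−Eᵢ/kT) = 2·e^(−0) + 1·e^(−4.15691) + 2·e^(−4.41452) = 2.00000 + 0.0156559 + 0.0242007 = 2.03986.
P₁ = g₁ e^(−E₁/kT) / Z = 0.0156559/2.03986 = 0.007675.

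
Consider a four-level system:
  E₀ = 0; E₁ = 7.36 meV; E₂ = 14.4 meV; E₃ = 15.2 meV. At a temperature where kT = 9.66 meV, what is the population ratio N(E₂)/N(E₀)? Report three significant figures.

0.225

n₂/n₀ = exp[−(E₂−E₀)/kT] = exp(−(14.4 meV)/(9.66 meV)) = exp(-1.4907) = 0.225.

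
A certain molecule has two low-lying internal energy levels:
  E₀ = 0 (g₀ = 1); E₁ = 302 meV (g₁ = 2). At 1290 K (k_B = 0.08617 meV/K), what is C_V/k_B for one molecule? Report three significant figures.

k_BT = 0.08617 × 1290 K = 111.16 meV.
Eᵢ/kT = 0, 2.7168.
Z = Σ gᵢe^(−Eᵢ/kT) = 1·e^(−0) + 2·e^(−2.7168) = 1.0000 + 0.13217 = 1.1322.
⟨E⟩ = 35.255 meV, ⟨E²⟩ = 10647 meV².
C_V/k_B = (⟨E²⟩ − ⟨E⟩²)/(kT)² = (10647 − 1242.9)/12357 = 0.761.

0.761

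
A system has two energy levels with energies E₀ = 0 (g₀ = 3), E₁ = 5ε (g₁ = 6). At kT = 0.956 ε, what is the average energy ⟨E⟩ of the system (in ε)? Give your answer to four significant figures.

0.05296 ε

Eᵢ/kT = 0, 5.23013.
Z = Σ gᵢe^(−Eᵢ/kT) = 3·e^(−0) + 6·e^(−5.23013) = 3.00000 + 0.0321170 = 3.03212.
⟨E⟩ = Σ Eᵢ gᵢe^(−Eᵢ/kT) / Z = (0·3.00000 + 5·0.0321170) / 3.03212 = 0.05296 ε.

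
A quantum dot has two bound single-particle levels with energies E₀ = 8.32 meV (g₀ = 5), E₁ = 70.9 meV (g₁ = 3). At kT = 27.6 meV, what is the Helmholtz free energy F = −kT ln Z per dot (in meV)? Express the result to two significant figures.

-38 meV

Eᵢ/kT = 0.3014, 2.569.
Z = Σ gᵢe^(−Eᵢ/kT) = 5·e^(−0.3014) + 3·e^(−2.569) = 3.699 + 0.2298 = 3.929.
F = −kT ln Z = −27.6 × ln(3.929) = −27.6 × 1.368 = -38 meV.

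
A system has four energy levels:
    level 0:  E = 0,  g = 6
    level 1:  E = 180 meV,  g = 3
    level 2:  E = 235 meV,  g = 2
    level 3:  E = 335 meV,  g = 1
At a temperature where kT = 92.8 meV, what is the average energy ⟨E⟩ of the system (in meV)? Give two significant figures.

19 meV

Eᵢ/kT = 0, 1.940, 2.532, 3.610.
Z = Σ gᵢe^(−Eᵢ/kT) = 6·e^(−0) + 3·e^(−1.940) + 2·e^(−2.532) + 1·e^(−3.610) = 6.000 + 0.4311 + 0.1590 + 0.02705 = 6.617.
⟨E⟩ = Σ Eᵢ gᵢe^(−Eᵢ/kT) / Z = (0·6.000 + 180·0.4311 + 235·0.1590 + 335·0.02705) / 6.617 = 19 meV.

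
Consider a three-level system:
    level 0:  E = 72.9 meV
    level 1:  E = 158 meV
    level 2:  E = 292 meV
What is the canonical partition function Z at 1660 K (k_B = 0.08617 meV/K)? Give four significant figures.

Z = 1.062

k_BT = 0.08617 × 1660 K = 143.042 meV.
Eᵢ/kT = 0.509641, 1.10457, 2.04136.
Z = Σ e^(−Eᵢ/kT) = e^(−0.509641) + e^(−1.10457) + e^(−2.04136) = 0.600711 + 0.331353 + 0.129852 = 1.06192.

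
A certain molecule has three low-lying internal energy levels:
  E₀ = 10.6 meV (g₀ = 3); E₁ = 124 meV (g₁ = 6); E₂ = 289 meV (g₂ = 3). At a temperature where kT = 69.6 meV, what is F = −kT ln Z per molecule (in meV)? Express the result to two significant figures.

-90 meV

Eᵢ/kT = 0.1523, 1.782, 4.152.
Z = Σ gᵢe^(−Eᵢ/kT) = 3·e^(−0.1523) + 6·e^(−1.782) + 3·e^(−4.152) = 2.576 + 1.010 + 0.04720 = 3.633.
F = −kT ln Z = −69.6 × ln(3.633) = −69.6 × 1.290 = -90 meV.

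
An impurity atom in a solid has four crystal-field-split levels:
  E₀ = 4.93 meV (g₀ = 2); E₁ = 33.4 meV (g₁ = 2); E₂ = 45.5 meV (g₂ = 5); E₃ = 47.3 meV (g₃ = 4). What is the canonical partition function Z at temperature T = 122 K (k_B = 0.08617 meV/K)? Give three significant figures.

Z = 1.45

k_BT = 0.08617 × 122 K = 10.513 meV.
Eᵢ/kT = 0.46894, 3.1770, 4.3280, 4.4992.
Z = Σ gᵢe^(−Eᵢ/kT) = 2·e^(−0.46894) + 2·e^(−3.1770) + 5·e^(−4.3280) + 4·e^(−4.4992) = 1.2513 + 0.083421 + 0.065970 + 0.044472 = 1.4452.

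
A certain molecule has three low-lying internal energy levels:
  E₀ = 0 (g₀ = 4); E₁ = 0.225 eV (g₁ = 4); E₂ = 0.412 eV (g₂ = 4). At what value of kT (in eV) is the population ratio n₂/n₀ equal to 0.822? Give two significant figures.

n₂/n₀ = (g₂/g₀) exp[−(E₂−E₀)/kT] = 0.822.
⇒ (E₂−E₀)/kT = ln((4/4)/0.822) = ln(1.217) = 0.1964.
kT = 0.412 eV / 0.1964 = 2.1 eV.

2.1 eV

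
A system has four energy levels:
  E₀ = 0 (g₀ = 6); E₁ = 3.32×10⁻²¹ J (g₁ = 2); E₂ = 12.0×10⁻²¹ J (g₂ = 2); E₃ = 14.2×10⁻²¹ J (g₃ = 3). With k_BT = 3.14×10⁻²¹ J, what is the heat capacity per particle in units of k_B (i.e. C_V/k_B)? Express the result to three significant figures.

Eᵢ/kT = 0, 1.0573, 3.8217, 4.5223.
Z = Σ gᵢe^(−Eᵢ/kT) = 6·e^(−0) + 2·e^(−1.0573) + 2·e^(−3.8217) + 3·e^(−4.5223) = 6.0000 + 0.69479 + 0.043781 + 0.032592 = 6.7712.
⟨E⟩ = 0.48660, ⟨E²⟩ = 3.0326.
C_V/k_B = (⟨E²⟩ − ⟨E⟩²)/(kT)² = (3.0326 − 0.23678)/9.8596 = 0.284.

0.284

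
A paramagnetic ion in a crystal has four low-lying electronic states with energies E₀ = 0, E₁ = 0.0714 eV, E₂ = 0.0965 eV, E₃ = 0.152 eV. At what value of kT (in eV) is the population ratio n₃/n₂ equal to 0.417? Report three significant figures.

0.0635 eV

n₃/n₂ = exp[−(E₃−E₂)/kT] = 0.417.
⇒ (E₃−E₂)/kT = ln(1/0.417) = ln(2.3981) = 0.87468.
kT = 0.0555 eV / 0.87468 = 0.0635 eV.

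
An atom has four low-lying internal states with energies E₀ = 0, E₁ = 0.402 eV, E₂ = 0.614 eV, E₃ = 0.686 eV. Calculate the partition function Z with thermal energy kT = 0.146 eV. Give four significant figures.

Z = 1.088

Eᵢ/kT = 0, 2.75342, 4.20548, 4.69863.
Z = Σ e^(−Eᵢ/kT) = e^(−0) + e^(−2.75342) + e^(−4.20548) + e^(−4.69863) = 1.00000 + 0.0637096 + 0.0149136 + 0.00910775 = 1.08773.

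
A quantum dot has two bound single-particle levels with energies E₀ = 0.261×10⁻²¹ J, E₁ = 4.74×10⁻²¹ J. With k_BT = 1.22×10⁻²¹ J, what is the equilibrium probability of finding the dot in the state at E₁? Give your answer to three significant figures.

0.0248

Eᵢ/kT = 0.21393, 3.8852.
Z = Σ e^(−Eᵢ/kT) = e^(−0.21393) + e^(−3.8852) = 0.80740 + 0.020544 = 0.82794.
P₁ = e^(−E₁/kT) / Z = 0.020544/0.82794 = 0.0248.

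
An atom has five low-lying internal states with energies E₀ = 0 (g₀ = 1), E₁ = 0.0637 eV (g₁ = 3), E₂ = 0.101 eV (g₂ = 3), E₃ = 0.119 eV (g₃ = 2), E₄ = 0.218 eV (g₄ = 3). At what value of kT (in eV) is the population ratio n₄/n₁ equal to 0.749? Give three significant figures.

0.534 eV

n₄/n₁ = (g₄/g₁) exp[−(E₄−E₁)/kT] = 0.749.
⇒ (E₄−E₁)/kT = ln((3/3)/0.749) = ln(1.3351) = 0.28901.
kT = 0.1543 eV / 0.28901 = 0.534 eV.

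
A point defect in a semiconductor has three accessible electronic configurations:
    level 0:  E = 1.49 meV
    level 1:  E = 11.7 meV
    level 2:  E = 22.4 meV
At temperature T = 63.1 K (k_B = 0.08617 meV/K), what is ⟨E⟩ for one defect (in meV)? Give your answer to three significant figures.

k_BT = 0.08617 × 63.1 K = 5.4373 meV.
Eᵢ/kT = 0.27403, 2.1518, 4.1197.
Z = Σ e^(−Eᵢ/kT) = e^(−0.27403) + e^(−2.1518) + e^(−4.1197) = 0.76031 + 0.11627 + 0.016249 = 0.89283.
⟨E⟩ = Σ Eᵢ e^(−Eᵢ/kT) / Z = (1.49·0.76031 + 11.7·0.11627 + 22.4·0.016249) / 0.89283 = 3.20 meV.

3.20 meV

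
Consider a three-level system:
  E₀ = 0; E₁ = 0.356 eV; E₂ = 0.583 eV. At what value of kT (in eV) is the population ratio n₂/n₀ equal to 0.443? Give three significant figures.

n₂/n₀ = exp[−(E₂−E₀)/kT] = 0.443.
⇒ (E₂−E₀)/kT = ln(1/0.443) = ln(2.2573) = 0.81417.
kT = 0.583 eV / 0.81417 = 0.716 eV.

0.716 eV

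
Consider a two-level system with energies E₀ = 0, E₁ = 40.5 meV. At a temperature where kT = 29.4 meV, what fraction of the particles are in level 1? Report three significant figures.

Eᵢ/kT = 0, 1.3776.
Z = Σ e^(−Eᵢ/kT) = e^(−0) + e^(−1.3776) = 1.0000 + 0.25218 = 1.2522.
P₁ = e^(−E₁/kT) / Z = 0.25218/1.2522 = 0.201.

0.201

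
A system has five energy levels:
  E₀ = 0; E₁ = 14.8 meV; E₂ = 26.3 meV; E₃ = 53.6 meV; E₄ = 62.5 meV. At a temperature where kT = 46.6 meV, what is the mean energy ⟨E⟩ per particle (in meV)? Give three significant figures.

Eᵢ/kT = 0, 0.31760, 0.56438, 1.1502, 1.3412.
Z = Σ e^(−Eᵢ/kT) = e^(−0) + e^(−0.31760) + e^(−0.56438) + e^(−1.1502) + e^(−1.3412) = 1.0000 + 0.72789 + 0.56871 + 0.31657 + 0.26153 = 2.8747.
⟨E⟩ = Σ Eᵢ e^(−Eᵢ/kT) / Z = (0·1.0000 + 14.8·0.72789 + 26.3·0.56871 + 53.6·0.31657 + 62.5·0.26153) / 2.8747 = 20.5 meV.

20.5 meV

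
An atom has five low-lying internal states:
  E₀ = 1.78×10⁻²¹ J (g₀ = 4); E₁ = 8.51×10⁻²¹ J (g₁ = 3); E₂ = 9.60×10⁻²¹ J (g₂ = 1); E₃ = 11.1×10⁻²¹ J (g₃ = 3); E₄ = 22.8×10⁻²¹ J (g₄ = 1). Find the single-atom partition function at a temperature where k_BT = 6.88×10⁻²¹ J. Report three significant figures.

Eᵢ/kT = 0.25872, 1.2369, 1.3953, 1.6134, 3.3140.
Z = Σ gᵢe^(−Eᵢ/kT) = 4·e^(−0.25872) + 3·e^(−1.2369) + 1·e^(−1.3953) + 3·e^(−1.6134) + 1·e^(−3.3140) = 3.0882 + 0.87085 + 0.24776 + 0.59763 + 0.036370 = 4.8408.

Z = 4.84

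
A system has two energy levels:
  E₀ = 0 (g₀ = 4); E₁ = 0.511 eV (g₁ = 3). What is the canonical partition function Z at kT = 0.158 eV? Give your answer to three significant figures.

Eᵢ/kT = 0, 3.2342.
Z = Σ gᵢe^(−Eᵢ/kT) = 4·e^(−0) + 3·e^(−3.2342) = 4.0000 + 0.11818 = 4.1182.

Z = 4.12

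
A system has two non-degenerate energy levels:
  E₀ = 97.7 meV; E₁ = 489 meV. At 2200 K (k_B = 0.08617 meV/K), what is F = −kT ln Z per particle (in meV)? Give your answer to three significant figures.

75.0 meV

k_BT = 0.08617 × 2200 K = 189.57 meV.
Eᵢ/kT = 0.51538, 2.5795.
Z = Σ e^(−Eᵢ/kT) = e^(−0.51538) + e^(−2.5795) = 0.59727 + 0.075812 = 0.67308.
F = −kT ln Z = −189.57 × ln(0.67308) = −189.57 × -0.39589 = 75.0 meV.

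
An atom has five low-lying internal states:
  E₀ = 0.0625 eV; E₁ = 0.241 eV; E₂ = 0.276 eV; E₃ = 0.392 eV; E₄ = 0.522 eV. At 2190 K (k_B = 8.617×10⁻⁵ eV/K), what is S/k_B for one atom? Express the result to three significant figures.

k_BT = 8.617×10⁻⁵ × 2190 K = 0.18871 eV.
Eᵢ/kT = 0.33120, 1.2771, 1.4626, 2.0773, 2.7661.
Z = Σ e^(−Eᵢ/kT) = e^(−0.33120) + e^(−1.2771) + e^(−1.4626) + e^(−2.0773) + e^(−2.7661) = 0.71806 + 0.27884 + 0.23163 + 0.12527 + 0.062907 = 1.4167.
⟨E⟩ = Σ EᵢPᵢ = 0.18208 eV.
S/k_B = ln Z + ⟨E⟩/kT = ln(1.4167) + 0.18208/0.18871 = 0.34833 + 0.96487 = 1.31.

1.31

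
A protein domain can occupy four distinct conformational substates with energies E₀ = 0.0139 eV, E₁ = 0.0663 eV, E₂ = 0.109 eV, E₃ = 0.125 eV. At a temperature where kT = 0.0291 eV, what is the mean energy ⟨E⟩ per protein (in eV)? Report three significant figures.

Eᵢ/kT = 0.47766, 2.2784, 3.7457, 4.2955.
Z = Σ e^(−Eᵢ/kT) = e^(−0.47766) + e^(−2.2784) + e^(−3.7457) + e^(−4.2955) = 0.62023 + 0.10245 + 0.023619 + 0.013630 = 0.75993.
⟨E⟩ = Σ Eᵢ e^(−Eᵢ/kT) / Z = (0.0139·0.62023 + 0.0663·0.10245 + 0.109·0.023619 + 0.125·0.013630) / 0.75993 = 0.0259 eV.

0.0259 eV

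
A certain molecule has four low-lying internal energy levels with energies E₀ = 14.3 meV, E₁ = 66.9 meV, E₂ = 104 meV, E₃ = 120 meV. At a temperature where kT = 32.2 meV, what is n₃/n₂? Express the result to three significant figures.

0.608

n₃/n₂ = exp[−(E₃−E₂)/kT] = exp(−(16 meV)/(32.2 meV)) = exp(-0.49689) = 0.608.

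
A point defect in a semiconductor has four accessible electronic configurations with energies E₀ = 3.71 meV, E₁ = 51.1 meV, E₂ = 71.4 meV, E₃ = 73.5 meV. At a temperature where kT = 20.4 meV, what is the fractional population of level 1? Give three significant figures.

Eᵢ/kT = 0.18186, 2.5049, 3.5000, 3.6029.
Z = Σ e^(−Eᵢ/kT) = e^(−0.18186) + e^(−2.5049) + e^(−3.5000) + e^(−3.6029) = 0.83372 + 0.081684 + 0.030197 + 0.027245 = 0.97285.
P₁ = e^(−E₁/kT) / Z = 0.081684/0.97285 = 0.0840.

0.0840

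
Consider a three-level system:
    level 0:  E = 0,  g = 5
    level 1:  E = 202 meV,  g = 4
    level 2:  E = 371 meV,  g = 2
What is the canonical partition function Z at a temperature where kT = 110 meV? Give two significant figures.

Z = 5.7

Eᵢ/kT = 0, 1.836, 3.373.
Z = Σ gᵢe^(−Eᵢ/kT) = 5·e^(−0) + 4·e^(−1.836) + 2·e^(−3.373) = 5.000 + 0.6378 + 0.06857 = 5.706.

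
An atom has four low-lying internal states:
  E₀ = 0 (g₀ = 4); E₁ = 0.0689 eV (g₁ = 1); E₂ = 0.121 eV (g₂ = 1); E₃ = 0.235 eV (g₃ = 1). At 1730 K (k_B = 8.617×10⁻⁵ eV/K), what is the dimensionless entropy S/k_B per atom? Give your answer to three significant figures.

1.85

k_BT = 8.617×10⁻⁵ × 1730 K = 0.14907 eV.
Eᵢ/kT = 0, 0.46220, 0.81170, 1.5764.
Z = Σ gᵢe^(−Eᵢ/kT) = 4·e^(−0) + 1·e^(−0.46220) + 1·e^(−0.81170) + 1·e^(−1.5764) = 4.0000 + 0.62990 + 0.44410 + 0.20672 = 5.2807.
⟨E⟩ = Σ EᵢPᵢ = 0.027594 eV.
S/k_B = ln Z + ⟨E⟩/kT = ln(5.2807) + 0.027594/0.14907 = 1.6641 + 0.18511 = 1.85.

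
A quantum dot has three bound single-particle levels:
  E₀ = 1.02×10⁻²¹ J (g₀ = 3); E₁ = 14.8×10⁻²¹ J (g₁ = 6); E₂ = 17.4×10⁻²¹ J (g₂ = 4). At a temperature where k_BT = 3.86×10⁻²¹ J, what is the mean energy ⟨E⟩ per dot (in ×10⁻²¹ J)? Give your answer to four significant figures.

Eᵢ/kT = 0.264249, 3.83420, 4.50777.
Z = Σ gᵢe^(−Eᵢ/kT) = 3·e^(−0.264249) + 6·e^(−3.83420) + 4·e^(−4.50777) = 2.30335 + 0.129712 + 0.0440921 = 2.47715.
⟨E⟩ = Σ Eᵢ gᵢe^(−Eᵢ/kT) / Z = (1.02·2.30335 + 14.8·0.129712 + 17.4·0.0440921) / 2.47715 = 2.033 ×10⁻²¹ J.

2.033 ×10⁻²¹ J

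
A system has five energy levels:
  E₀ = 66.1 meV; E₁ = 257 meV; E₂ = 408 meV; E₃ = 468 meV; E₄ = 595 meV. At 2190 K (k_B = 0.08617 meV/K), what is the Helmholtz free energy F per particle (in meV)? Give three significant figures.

-34.8 meV

k_BT = 0.08617 × 2190 K = 188.71 meV.
Eᵢ/kT = 0.35027, 1.3619, 2.1620, 2.4800, 3.1530.
Z = Σ e^(−Eᵢ/kT) = e^(−0.35027) + e^(−1.3619) + e^(−2.1620) + e^(−2.4800) + e^(−3.1530) = 0.70450 + 0.25617 + 0.11509 + 0.083743 + 0.042724 = 1.2022.
F = −kT ln Z = −188.71 × ln(1.2022) = −188.71 × 0.18415 = -34.8 meV.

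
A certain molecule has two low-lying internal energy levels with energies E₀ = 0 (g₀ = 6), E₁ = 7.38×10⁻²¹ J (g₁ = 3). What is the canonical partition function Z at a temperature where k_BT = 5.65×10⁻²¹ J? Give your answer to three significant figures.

Z = 6.81

Eᵢ/kT = 0, 1.3062.
Z = Σ gᵢe^(−Eᵢ/kT) = 6·e^(−0) + 3·e^(−1.3062) = 6.0000 + 0.81254 = 6.8125.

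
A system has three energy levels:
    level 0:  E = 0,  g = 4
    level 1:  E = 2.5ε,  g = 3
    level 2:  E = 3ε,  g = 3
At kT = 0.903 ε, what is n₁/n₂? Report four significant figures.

n₁/n₂ = (g₁/g₂) exp[−(E₁−E₂)/kT] = (3/3) × exp(−(-0.5ε)/(0.903ε)) = (3/3) × exp(0.553710) = 1.740.

1.740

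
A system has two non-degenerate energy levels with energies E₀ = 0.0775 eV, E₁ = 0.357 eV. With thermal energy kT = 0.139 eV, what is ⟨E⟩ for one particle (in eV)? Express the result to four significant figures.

0.1105 eV

Eᵢ/kT = 0.557554, 2.56835.
Z = Σ e^(−Eᵢ/kT) = e^(−0.557554) + e^(−2.56835) = 0.572608 + 0.0766619 = 0.649270.
⟨E⟩ = Σ Eᵢ e^(−Eᵢ/kT) / Z = (0.0775·0.572608 + 0.357·0.0766619) / 0.649270 = 0.1105 eV.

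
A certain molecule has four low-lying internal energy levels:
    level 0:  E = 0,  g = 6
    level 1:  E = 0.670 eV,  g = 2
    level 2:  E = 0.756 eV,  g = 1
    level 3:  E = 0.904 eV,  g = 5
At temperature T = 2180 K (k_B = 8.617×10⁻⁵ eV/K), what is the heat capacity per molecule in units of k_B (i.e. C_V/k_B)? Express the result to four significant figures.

k_BT = 8.617×10⁻⁵ × 2180 K = 0.187851 eV.
Eᵢ/kT = 0, 3.56666, 4.02447, 4.81232.
Z = Σ gᵢe^(−Eᵢ/kT) = 6·e^(−0) + 2·e^(−3.56666) + 1·e^(−4.02447) + 5·e^(−4.81232) = 6.00000 + 0.0565001 + 0.0178729 + 0.0406449 = 6.11502.
⟨E⟩ = 0.0144088 eV, ⟨E²⟩ = 0.0112499 eV².
C_V/k_B = (⟨E²⟩ − ⟨E⟩²)/(kT)² = (0.0112499 − 0.000207614)/0.0352880 = 0.3129.

0.3129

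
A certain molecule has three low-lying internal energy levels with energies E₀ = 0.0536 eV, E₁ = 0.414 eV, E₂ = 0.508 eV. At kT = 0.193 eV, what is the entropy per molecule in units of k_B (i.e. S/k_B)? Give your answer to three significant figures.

0.633

Eᵢ/kT = 0.27772, 2.1451, 2.6321.
Z = Σ e^(−Eᵢ/kT) = e^(−0.27772) + e^(−2.1451) + e^(−2.6321) = 0.75751 + 0.11706 + 0.071927 = 0.94650.
⟨E⟩ = Σ EᵢPᵢ = 0.13270 eV.
S/k_B = ln Z + ⟨E⟩/kT = ln(0.94650) + 0.13270/0.193 = -0.054984 + 0.68756 = 0.633.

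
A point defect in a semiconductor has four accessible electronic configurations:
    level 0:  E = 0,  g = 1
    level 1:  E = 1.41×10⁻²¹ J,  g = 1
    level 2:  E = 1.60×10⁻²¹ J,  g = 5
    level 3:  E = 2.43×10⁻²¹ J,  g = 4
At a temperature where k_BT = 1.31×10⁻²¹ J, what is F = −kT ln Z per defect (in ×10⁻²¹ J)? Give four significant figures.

Eᵢ/kT = 0, 1.07634, 1.22137, 1.85496.
Z = Σ gᵢe^(−Eᵢ/kT) = 1·e^(−0) + 1·e^(−1.07634) + 5·e^(−1.22137) + 4·e^(−1.85496) = 1.00000 + 0.340841 + 1.47413 + 0.625837 = 3.44081.
F = −kT ln Z = −1.31 × ln(3.44081) = −1.31 × 1.23571 = -1.619 ×10⁻²¹ J.

-1.619 ×10⁻²¹ J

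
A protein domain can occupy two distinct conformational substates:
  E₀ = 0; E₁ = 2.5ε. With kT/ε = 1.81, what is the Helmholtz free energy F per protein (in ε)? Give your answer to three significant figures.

Eᵢ/kT = 0, 1.3812.
Z = Σ e^(−Eᵢ/kT) = e^(−0) + e^(−1.3812) = 1.0000 + 0.25128 = 1.2513.
F = −kT ln Z = −1.81 × ln(1.2513) = −1.81 × 0.22418 = -0.406 ε.

-0.406 ε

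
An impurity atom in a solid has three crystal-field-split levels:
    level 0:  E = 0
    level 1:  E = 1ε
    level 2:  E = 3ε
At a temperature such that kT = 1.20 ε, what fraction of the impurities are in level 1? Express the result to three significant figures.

0.287

Eᵢ/kT = 0, 0.83333, 2.5000.
Z = Σ e^(−Eᵢ/kT) = e^(−0) + e^(−0.83333) + e^(−2.5000) = 1.0000 + 0.43460 + 0.082085 = 1.5167.
P₁ = e^(−E₁/kT) / Z = 0.43460/1.5167 = 0.287.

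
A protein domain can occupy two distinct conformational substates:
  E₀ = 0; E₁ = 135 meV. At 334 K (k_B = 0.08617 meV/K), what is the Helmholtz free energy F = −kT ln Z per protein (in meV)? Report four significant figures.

k_BT = 0.08617 × 334 K = 28.7808 meV.
Eᵢ/kT = 0, 4.69063.
Z = Σ e^(−Eᵢ/kT) = e^(−0) + e^(−4.69063) = 1.00000 + 0.00918090 = 1.00918.
F = −kT ln Z = −28.7808 × ln(1.00918) = −28.7808 × 0.00913812 = -0.2630 meV.

-0.2630 meV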